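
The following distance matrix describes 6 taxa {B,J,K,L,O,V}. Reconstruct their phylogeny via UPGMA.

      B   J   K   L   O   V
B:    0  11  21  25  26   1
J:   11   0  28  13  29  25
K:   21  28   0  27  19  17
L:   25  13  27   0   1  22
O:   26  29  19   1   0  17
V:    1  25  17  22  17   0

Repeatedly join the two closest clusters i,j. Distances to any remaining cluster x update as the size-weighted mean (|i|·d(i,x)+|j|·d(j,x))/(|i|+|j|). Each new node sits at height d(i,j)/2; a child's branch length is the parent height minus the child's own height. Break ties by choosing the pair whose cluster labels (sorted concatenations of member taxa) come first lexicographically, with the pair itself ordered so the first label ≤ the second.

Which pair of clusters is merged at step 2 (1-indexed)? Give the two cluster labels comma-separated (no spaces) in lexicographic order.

iteration 1: select B,V (d=1); attach at lengths (1/2, 1/2); label the merged cluster BV
  updated: d(BV,J)=18, d(BV,K)=19, d(BV,L)=47/2, d(BV,O)=43/2
iteration 2: select L,O (d=1); attach at lengths (1/2, 1/2); label the merged cluster LO
  updated: d(BV,LO)=45/2, d(J,LO)=21, d(K,LO)=23
iteration 3: select BV,J (d=18); attach at lengths (17/2, 9); label the merged cluster BJV
  updated: d(BJV,K)=22, d(BJV,LO)=22
iteration 4: select BJV,K (d=22); attach at lengths (2, 11); label the merged cluster BJKV
  updated: d(BJKV,LO)=89/4
iteration 5: select BJKV,LO (d=89/4); attach at lengths (1/8, 85/8); label the merged cluster BJKLOV
final tree: ((((B:1/2,V:1/2):17/2,J:9):2,K:11):1/8,(L:1/2,O:1/2):85/8)
total length: 173/4

L,O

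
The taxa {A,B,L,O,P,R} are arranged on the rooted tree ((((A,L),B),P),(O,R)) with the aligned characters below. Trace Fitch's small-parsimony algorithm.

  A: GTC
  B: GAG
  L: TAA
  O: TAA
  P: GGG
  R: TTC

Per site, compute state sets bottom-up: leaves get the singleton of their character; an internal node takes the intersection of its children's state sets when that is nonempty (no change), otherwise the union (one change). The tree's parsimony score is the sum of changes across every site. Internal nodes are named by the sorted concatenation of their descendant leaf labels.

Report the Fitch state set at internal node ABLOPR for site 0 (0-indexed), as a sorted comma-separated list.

[col 0] AL: children A:{G}, L:{T} ∪→ {G,T}; cost 1
[col 0] ABL: children AL:{G,T}, B:{G} ∩→ {G}; cost 0
[col 0] ABLP: children ABL:{G}, P:{G} ∩→ {G}; cost 0
[col 0] OR: children O:{T}, R:{T} ∩→ {T}; cost 0
[col 0] ABLOPR: children ABLP:{G}, OR:{T} ∪→ {G,T}; cost 1
[col 1] AL: children A:{T}, L:{A} ∪→ {A,T}; cost 1
[col 1] ABL: children AL:{A,T}, B:{A} ∩→ {A}; cost 0
[col 1] ABLP: children ABL:{A}, P:{G} ∪→ {A,G}; cost 1
[col 1] OR: children O:{A}, R:{T} ∪→ {A,T}; cost 1
[col 1] ABLOPR: children ABLP:{A,G}, OR:{A,T} ∩→ {A}; cost 0
[col 2] AL: children A:{C}, L:{A} ∪→ {A,C}; cost 1
[col 2] ABL: children AL:{A,C}, B:{G} ∪→ {A,C,G}; cost 1
[col 2] ABLP: children ABL:{A,C,G}, P:{G} ∩→ {G}; cost 0
[col 2] OR: children O:{A}, R:{C} ∪→ {A,C}; cost 1
[col 2] ABLOPR: children ABLP:{G}, OR:{A,C} ∪→ {A,C,G}; cost 1
per-site changes: [2, 3, 4]; total = 9

G,T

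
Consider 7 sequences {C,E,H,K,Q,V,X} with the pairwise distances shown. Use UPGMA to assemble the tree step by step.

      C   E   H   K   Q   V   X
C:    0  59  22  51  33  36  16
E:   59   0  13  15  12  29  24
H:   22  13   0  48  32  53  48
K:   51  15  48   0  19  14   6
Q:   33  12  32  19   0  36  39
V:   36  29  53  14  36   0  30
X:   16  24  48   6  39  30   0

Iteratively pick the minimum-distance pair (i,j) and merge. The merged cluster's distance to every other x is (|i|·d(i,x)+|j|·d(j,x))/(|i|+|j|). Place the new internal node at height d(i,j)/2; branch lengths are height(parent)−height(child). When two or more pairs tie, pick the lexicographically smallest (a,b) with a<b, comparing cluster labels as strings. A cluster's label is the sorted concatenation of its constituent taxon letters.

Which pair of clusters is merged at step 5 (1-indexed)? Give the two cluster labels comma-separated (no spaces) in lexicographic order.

EQ,KVX

step 1: merge (K,X) at d=6; branch lengths K→3, X→3; new cluster KX
  updated: d(C,KX)=67/2, d(E,KX)=39/2, d(H,KX)=48, d(KX,Q)=29, d(KX,V)=22
step 2: merge (E,Q) at d=12; branch lengths E→6, Q→6; new cluster EQ
  updated: d(C,EQ)=46, d(EQ,H)=45/2, d(EQ,KX)=97/4, d(EQ,V)=65/2
step 3: merge (C,H) at d=22; branch lengths C→11, H→11; new cluster CH
  updated: d(CH,EQ)=137/4, d(CH,KX)=163/4, d(CH,V)=89/2
step 4: merge (KX,V) at d=22; branch lengths KX→8, V→11; new cluster KVX
  updated: d(CH,KVX)=42, d(EQ,KVX)=27
step 5: merge (EQ,KVX) at d=27; branch lengths EQ→15/2, KVX→5/2; new cluster EKQVX
  updated: d(CH,EKQVX)=389/10
step 6: merge (CH,EKQVX) at d=389/10; branch lengths CH→169/20, EKQVX→119/20; new cluster CEHKQVX
final tree: ((C:11,H:11):169/20,((E:6,Q:6):15/2,((K:3,X:3):8,V:11):5/2):119/20)
total length: 417/5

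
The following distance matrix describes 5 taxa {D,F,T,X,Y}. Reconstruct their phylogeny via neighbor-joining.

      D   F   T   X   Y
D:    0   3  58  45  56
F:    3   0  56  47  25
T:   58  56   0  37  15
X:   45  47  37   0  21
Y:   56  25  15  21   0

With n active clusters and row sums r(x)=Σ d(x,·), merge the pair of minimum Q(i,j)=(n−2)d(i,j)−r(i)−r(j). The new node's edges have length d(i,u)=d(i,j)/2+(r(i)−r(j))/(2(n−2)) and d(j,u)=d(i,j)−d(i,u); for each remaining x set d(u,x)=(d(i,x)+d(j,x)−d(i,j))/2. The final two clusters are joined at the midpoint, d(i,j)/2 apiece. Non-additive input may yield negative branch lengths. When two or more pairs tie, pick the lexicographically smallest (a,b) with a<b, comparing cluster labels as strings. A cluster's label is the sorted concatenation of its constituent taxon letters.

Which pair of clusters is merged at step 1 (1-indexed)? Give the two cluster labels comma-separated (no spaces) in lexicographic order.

D,F

iteration 1: select D,F (d=3, Q=-284); attach at lengths (20/3, -11/3); label the merged cluster DF
  updated: d(DF,T)=111/2, d(DF,X)=89/2, d(DF,Y)=39
iteration 2: select DF,X (d=89/2, Q=-305/2); attach at lengths (251/8, 105/8); label the merged cluster DFX
  updated: d(DFX,T)=24, d(DFX,Y)=31/4
iteration 3: select DFX,T (d=24, Q=-187/4); attach at lengths (67/8, 125/8); label the merged cluster DFTX
  updated: d(DFTX,Y)=-5/8
iteration 4: select DFTX,Y (d=-5/8); attach at lengths (-5/16, -5/16); label the merged cluster DFTXY
final tree: ((((D:20/3,F:-11/3):251/8,X:105/8):67/8,T:125/8):-5/16,Y:-5/16)
total length: 567/8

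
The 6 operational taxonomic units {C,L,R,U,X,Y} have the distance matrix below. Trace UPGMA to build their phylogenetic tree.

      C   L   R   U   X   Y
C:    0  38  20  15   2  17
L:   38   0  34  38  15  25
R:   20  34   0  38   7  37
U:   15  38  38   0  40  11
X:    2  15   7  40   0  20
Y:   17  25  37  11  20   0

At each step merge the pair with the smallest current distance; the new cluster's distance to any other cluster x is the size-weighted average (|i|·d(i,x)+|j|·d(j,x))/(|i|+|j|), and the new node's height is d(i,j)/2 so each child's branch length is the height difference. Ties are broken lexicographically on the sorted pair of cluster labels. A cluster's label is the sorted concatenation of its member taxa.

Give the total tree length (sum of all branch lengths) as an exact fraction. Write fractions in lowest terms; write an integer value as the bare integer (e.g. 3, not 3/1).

343/6

step 1: merge (C,X) at d=2; branch lengths C→1, X→1; new cluster CX
  updated: d(CX,L)=53/2, d(CX,R)=27/2, d(CX,U)=55/2, d(CX,Y)=37/2
step 2: merge (U,Y) at d=11; branch lengths U→11/2, Y→11/2; new cluster UY
  updated: d(CX,UY)=23, d(L,UY)=63/2, d(R,UY)=75/2
step 3: merge (CX,R) at d=27/2; branch lengths CX→23/4, R→27/4; new cluster CRX
  updated: d(CRX,L)=29, d(CRX,UY)=167/6
step 4: merge (CRX,UY) at d=167/6; branch lengths CRX→43/6, UY→101/12; new cluster CRUXY
  updated: d(CRUXY,L)=30
step 5: merge (CRUXY,L) at d=30; branch lengths CRUXY→13/12, L→15; new cluster CLRUXY
final tree: ((((C:1,X:1):23/4,R:27/4):43/6,(U:11/2,Y:11/2):101/12):13/12,L:15)
total length: 343/6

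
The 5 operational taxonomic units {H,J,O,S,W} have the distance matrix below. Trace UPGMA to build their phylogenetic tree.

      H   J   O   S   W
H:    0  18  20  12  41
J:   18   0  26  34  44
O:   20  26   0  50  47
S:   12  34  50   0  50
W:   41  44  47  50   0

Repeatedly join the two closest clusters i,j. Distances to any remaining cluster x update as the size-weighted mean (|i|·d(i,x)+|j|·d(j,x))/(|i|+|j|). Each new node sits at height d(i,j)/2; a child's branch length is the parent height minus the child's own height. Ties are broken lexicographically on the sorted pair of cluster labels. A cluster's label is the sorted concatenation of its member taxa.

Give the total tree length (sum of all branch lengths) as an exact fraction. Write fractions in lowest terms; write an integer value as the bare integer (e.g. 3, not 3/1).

161/2

step 1: merge (H,S) at d=12; branch lengths H→6, S→6; new cluster HS
  updated: d(HS,J)=26, d(HS,O)=35, d(HS,W)=91/2
step 2: merge (HS,J) at d=26; branch lengths HS→7, J→13; new cluster HJS
  updated: d(HJS,O)=32, d(HJS,W)=45
step 3: merge (HJS,O) at d=32; branch lengths HJS→3, O→16; new cluster HJOS
  updated: d(HJOS,W)=91/2
step 4: merge (HJOS,W) at d=91/2; branch lengths HJOS→27/4, W→91/4; new cluster HJOSW
final tree: ((((H:6,S:6):7,J:13):3,O:16):27/4,W:91/4)
total length: 161/2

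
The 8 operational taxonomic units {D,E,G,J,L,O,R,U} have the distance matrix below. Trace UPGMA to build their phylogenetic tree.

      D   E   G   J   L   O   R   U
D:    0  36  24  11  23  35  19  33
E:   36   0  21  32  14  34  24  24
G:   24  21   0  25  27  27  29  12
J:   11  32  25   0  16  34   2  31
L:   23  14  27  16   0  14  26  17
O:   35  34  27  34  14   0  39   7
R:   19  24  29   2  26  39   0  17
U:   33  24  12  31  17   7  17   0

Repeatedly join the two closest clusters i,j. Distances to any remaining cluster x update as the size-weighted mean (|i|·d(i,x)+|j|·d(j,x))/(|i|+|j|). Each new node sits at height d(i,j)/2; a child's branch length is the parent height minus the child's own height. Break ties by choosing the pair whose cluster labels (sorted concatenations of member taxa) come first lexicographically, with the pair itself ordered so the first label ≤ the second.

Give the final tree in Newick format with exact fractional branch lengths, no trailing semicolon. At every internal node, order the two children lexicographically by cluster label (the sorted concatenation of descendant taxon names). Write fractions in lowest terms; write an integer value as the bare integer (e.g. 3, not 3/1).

1. join J+R (d=2) ⇒ JR; edges |J|=1, |R|=1
  updated: d(D,JR)=15, d(E,JR)=28, d(G,JR)=27, d(JR,L)=21, d(JR,O)=73/2, d(JR,U)=24
2. join O+U (d=7) ⇒ OU; edges |O|=7/2, |U|=7/2
  updated: d(D,OU)=34, d(E,OU)=29, d(G,OU)=39/2, d(JR,OU)=121/4, d(L,OU)=31/2
3. join E+L (d=14) ⇒ EL; edges |E|=7, |L|=7
  updated: d(D,EL)=59/2, d(EL,G)=24, d(EL,JR)=49/2, d(EL,OU)=89/4
4. join D+JR (d=15) ⇒ DJR; edges |D|=15/2, |JR|=13/2
  updated: d(DJR,EL)=157/6, d(DJR,G)=26, d(DJR,OU)=63/2
5. join G+OU (d=39/2) ⇒ GOU; edges |G|=39/4, |OU|=25/4
  updated: d(DJR,GOU)=89/3, d(EL,GOU)=137/6
6. join EL+GOU (d=137/6) ⇒ EGLOU; edges |EL|=53/12, |GOU|=5/3
  updated: d(DJR,EGLOU)=424/15
7. join DJR+EGLOU (d=424/15) ⇒ DEGJLORU; edges |DJR|=199/30, |EGLOU|=163/60
final tree: ((D:15/2,(J:1,R:1):13/2):199/30,((E:7,L:7):53/12,(G:39/4,(O:7/2,U:7/2):25/4):5/3):163/60)
total length: 2053/30

((D:15/2,(J:1,R:1):13/2):199/30,((E:7,L:7):53/12,(G:39/4,(O:7/2,U:7/2):25/4):5/3):163/60)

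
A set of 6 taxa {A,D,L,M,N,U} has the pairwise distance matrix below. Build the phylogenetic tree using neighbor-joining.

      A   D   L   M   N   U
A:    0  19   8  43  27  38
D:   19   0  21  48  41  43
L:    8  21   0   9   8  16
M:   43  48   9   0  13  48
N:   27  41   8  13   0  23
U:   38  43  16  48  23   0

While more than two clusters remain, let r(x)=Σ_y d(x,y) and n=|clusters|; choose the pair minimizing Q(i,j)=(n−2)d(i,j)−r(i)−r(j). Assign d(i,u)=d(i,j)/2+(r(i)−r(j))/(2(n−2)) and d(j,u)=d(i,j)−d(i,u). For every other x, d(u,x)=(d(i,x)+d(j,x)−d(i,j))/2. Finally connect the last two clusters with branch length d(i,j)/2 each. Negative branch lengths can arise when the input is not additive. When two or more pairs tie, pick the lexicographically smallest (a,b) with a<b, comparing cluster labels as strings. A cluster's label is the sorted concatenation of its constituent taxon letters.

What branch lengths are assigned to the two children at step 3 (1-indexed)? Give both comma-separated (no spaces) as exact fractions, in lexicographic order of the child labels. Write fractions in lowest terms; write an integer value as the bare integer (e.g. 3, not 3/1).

iteration 1: select A,D (d=19, Q=-231); attach at lengths (39/8, 113/8); label the merged cluster AD
  updated: d(AD,L)=5, d(AD,M)=36, d(AD,N)=49/2, d(AD,U)=31
iteration 2: select M,N (d=13, Q=-271/2); attach at lengths (51/4, 1/4); label the merged cluster MN
  updated: d(AD,MN)=95/4, d(L,MN)=2, d(MN,U)=29
iteration 3: select AD,U (d=31, Q=-295/4); attach at lengths (183/16, 313/16); label the merged cluster ADU
  updated: d(ADU,L)=-5, d(ADU,MN)=87/8
iteration 4: select ADU,L (d=-5, Q=-63/8); attach at lengths (31/16, -111/16); label the merged cluster ADLU
  updated: d(ADLU,MN)=143/16
iteration 5: select ADLU,MN (d=143/16); attach at lengths (143/32, 143/32); label the merged cluster ADLMNU
final tree: ((((A:39/8,D:113/8):183/16,U:313/16):31/16,L:-111/16):143/32,(M:51/4,N:1/4):143/32)
total length: 1071/16

183/16,313/16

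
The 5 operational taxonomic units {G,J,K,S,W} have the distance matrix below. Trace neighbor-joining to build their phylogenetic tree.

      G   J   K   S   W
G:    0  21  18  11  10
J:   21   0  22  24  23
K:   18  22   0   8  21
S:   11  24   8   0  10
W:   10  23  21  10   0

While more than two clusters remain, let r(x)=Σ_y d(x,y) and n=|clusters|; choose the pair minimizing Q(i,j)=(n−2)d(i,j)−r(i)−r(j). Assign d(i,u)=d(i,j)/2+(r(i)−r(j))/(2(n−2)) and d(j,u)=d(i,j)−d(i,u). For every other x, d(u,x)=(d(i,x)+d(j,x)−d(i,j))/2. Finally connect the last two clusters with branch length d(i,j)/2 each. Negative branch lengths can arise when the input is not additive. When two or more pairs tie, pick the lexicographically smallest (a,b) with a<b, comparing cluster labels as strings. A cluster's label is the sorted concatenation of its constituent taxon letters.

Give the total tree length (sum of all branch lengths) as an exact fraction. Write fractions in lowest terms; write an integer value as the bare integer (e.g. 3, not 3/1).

39

iteration 1: select K,S (d=8, Q=-98); attach at lengths (20/3, 4/3); label the merged cluster KS
  updated: d(G,KS)=21/2, d(J,KS)=19, d(KS,W)=23/2
iteration 2: select G,W (d=10, Q=-66); attach at lengths (17/4, 23/4); label the merged cluster GW
  updated: d(GW,J)=17, d(GW,KS)=6
iteration 3: select GW,J (d=17, Q=-42); attach at lengths (2, 15); label the merged cluster GJW
  updated: d(GJW,KS)=4
iteration 4: select GJW,KS (d=4); attach at lengths (2, 2); label the merged cluster GJKSW
final tree: (((G:17/4,W:23/4):2,J:15):2,(K:20/3,S:4/3):2)
total length: 39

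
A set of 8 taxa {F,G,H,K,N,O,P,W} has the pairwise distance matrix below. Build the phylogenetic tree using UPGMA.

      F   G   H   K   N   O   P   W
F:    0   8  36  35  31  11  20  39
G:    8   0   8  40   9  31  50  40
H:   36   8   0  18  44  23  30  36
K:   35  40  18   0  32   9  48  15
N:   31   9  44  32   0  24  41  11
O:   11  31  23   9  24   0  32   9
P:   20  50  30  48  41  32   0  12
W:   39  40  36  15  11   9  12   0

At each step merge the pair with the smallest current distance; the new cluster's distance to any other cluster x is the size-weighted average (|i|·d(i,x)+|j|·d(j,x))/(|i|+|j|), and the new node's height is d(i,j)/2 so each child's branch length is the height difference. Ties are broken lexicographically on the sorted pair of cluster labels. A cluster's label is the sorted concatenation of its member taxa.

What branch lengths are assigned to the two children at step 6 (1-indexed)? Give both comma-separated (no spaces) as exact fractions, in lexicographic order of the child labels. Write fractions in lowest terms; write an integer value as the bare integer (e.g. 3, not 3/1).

31/8,39/8

iteration 1: select F,G (d=8); attach at lengths (4, 4); label the merged cluster FG
  updated: d(FG,H)=22, d(FG,K)=75/2, d(FG,N)=20, d(FG,O)=21, d(FG,P)=35, d(FG,W)=79/2
iteration 2: select K,O (d=9); attach at lengths (9/2, 9/2); label the merged cluster KO
  updated: d(FG,KO)=117/4, d(H,KO)=41/2, d(KO,N)=28, d(KO,P)=40, d(KO,W)=12
iteration 3: select N,W (d=11); attach at lengths (11/2, 11/2); label the merged cluster NW
  updated: d(FG,NW)=119/4, d(H,NW)=40, d(KO,NW)=20, d(NW,P)=53/2
iteration 4: select KO,NW (d=20); attach at lengths (11/2, 9/2); label the merged cluster KNOW
  updated: d(FG,KNOW)=59/2, d(H,KNOW)=121/4, d(KNOW,P)=133/4
iteration 5: select FG,H (d=22); attach at lengths (7, 11); label the merged cluster FGH
  updated: d(FGH,KNOW)=119/4, d(FGH,P)=100/3
iteration 6: select FGH,KNOW (d=119/4); attach at lengths (31/8, 39/8); label the merged cluster FGHKNOW
  updated: d(FGHKNOW,P)=233/7
iteration 7: select FGHKNOW,P (d=233/7); attach at lengths (99/56, 233/14); label the merged cluster FGHKNOPW
final tree: ((((F:4,G:4):7,H:11):31/8,((K:9/2,O:9/2):11/2,(N:11/2,W:11/2):9/2):39/8):99/56,P:233/14)
total length: 4657/56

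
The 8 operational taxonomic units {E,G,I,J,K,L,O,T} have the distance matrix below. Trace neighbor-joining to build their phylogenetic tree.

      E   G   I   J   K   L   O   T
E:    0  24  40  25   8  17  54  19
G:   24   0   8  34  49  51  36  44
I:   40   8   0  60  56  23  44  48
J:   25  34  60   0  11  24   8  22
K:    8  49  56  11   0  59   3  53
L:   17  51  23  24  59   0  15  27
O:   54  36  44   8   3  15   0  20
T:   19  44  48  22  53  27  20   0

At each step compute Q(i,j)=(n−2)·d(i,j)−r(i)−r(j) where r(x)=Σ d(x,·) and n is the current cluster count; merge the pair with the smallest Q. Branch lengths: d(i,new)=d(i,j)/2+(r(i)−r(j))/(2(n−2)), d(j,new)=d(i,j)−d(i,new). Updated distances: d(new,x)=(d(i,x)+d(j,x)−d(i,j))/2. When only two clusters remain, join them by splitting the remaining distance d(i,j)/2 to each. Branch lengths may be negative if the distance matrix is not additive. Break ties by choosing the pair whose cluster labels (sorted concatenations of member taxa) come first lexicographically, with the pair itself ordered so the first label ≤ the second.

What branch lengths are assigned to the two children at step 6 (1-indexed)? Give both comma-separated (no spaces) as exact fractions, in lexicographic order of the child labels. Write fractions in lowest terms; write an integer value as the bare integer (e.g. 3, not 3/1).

step 1: merge (G,I) at d=8, Q=-477; branch lengths G→5/4, I→27/4; new cluster GI
  updated: d(E,GI)=28, d(GI,J)=43, d(GI,K)=97/2, d(GI,L)=33, d(GI,O)=36, d(GI,T)=42
step 2: merge (K,O) at d=3, Q=-607/2; branch lengths K→123/20, O→-63/20; new cluster KO
  updated: d(E,KO)=59/2, d(GI,KO)=163/4, d(J,KO)=8, d(KO,L)=71/2, d(KO,T)=35
step 3: merge (J,KO) at d=8, Q=-955/4; branch lengths J→21/32, KO→235/32; new cluster JKO
  updated: d(E,JKO)=93/4, d(GI,JKO)=303/8, d(JKO,L)=103/4, d(JKO,T)=49/2
step 4: merge (JKO,T) at d=49/2, Q=-1203/8; branch lengths JKO→193/16, T→199/16; new cluster JKOT
  updated: d(E,JKOT)=71/8, d(GI,JKOT)=443/16, d(JKOT,L)=113/8
step 5: merge (E,JKOT) at d=71/8, Q=-1389/16; branch lengths E→335/64, JKOT→233/64; new cluster EJKOT
  updated: d(EJKOT,GI)=749/32, d(EJKOT,L)=89/8
step 6: merge (EJKOT,GI) at d=749/32, Q=-2161/32; branch lengths EJKOT→49/64, GI→1449/64; new cluster EGIJKOT
  updated: d(EGIJKOT,L)=663/64
step 7: merge (EGIJKOT,L) at d=663/64; branch lengths EGIJKOT→663/128, L→663/128; new cluster EGIJKLOT
final tree: (((E:335/64,((J:21/32,(K:123/20,O:-63/20):235/32):193/16,T:199/16):233/64):49/64,(G:5/4,I:27/4):1449/64):663/128,L:663/128)
total length: 5513/64

49/64,1449/64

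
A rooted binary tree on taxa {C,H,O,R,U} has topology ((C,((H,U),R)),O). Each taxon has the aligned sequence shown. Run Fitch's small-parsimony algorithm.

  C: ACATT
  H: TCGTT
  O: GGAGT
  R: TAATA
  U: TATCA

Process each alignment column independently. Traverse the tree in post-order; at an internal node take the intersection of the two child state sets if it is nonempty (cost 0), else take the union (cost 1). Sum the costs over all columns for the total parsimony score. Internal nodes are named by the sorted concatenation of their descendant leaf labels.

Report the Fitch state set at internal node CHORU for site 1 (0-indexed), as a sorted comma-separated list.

[col 0] HU: children H:{T}, U:{T} ∩→ {T}; cost 0
[col 0] HRU: children HU:{T}, R:{T} ∩→ {T}; cost 0
[col 0] CHRU: children C:{A}, HRU:{T} ∪→ {A,T}; cost 1
[col 0] CHORU: children CHRU:{A,T}, O:{G} ∪→ {A,G,T}; cost 1
[col 1] HU: children H:{C}, U:{A} ∪→ {A,C}; cost 1
[col 1] HRU: children HU:{A,C}, R:{A} ∩→ {A}; cost 0
[col 1] CHRU: children C:{C}, HRU:{A} ∪→ {A,C}; cost 1
[col 1] CHORU: children CHRU:{A,C}, O:{G} ∪→ {A,C,G}; cost 1
[col 2] HU: children H:{G}, U:{T} ∪→ {G,T}; cost 1
[col 2] HRU: children HU:{G,T}, R:{A} ∪→ {A,G,T}; cost 1
[col 2] CHRU: children C:{A}, HRU:{A,G,T} ∩→ {A}; cost 0
[col 2] CHORU: children CHRU:{A}, O:{A} ∩→ {A}; cost 0
[col 3] HU: children H:{T}, U:{C} ∪→ {C,T}; cost 1
[col 3] HRU: children HU:{C,T}, R:{T} ∩→ {T}; cost 0
[col 3] CHRU: children C:{T}, HRU:{T} ∩→ {T}; cost 0
[col 3] CHORU: children CHRU:{T}, O:{G} ∪→ {G,T}; cost 1
[col 4] HU: children H:{T}, U:{A} ∪→ {A,T}; cost 1
[col 4] HRU: children HU:{A,T}, R:{A} ∩→ {A}; cost 0
[col 4] CHRU: children C:{T}, HRU:{A} ∪→ {A,T}; cost 1
[col 4] CHORU: children CHRU:{A,T}, O:{T} ∩→ {T}; cost 0
per-site changes: [2, 3, 2, 2, 2]; total = 11

A,C,G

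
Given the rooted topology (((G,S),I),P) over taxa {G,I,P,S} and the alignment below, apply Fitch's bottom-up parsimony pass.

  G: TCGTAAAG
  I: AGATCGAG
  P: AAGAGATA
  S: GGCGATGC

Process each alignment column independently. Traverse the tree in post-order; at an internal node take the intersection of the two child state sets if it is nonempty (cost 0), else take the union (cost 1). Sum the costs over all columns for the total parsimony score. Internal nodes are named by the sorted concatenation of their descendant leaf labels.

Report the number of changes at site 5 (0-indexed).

[col 0] GS: children G:{T}, S:{G} ∪→ {G,T}; cost 1
[col 0] GIS: children GS:{G,T}, I:{A} ∪→ {A,G,T}; cost 1
[col 0] GIPS: children GIS:{A,G,T}, P:{A} ∩→ {A}; cost 0
[col 1] GS: children G:{C}, S:{G} ∪→ {C,G}; cost 1
[col 1] GIS: children GS:{C,G}, I:{G} ∩→ {G}; cost 0
[col 1] GIPS: children GIS:{G}, P:{A} ∪→ {A,G}; cost 1
[col 2] GS: children G:{G}, S:{C} ∪→ {C,G}; cost 1
[col 2] GIS: children GS:{C,G}, I:{A} ∪→ {A,C,G}; cost 1
[col 2] GIPS: children GIS:{A,C,G}, P:{G} ∩→ {G}; cost 0
[col 3] GS: children G:{T}, S:{G} ∪→ {G,T}; cost 1
[col 3] GIS: children GS:{G,T}, I:{T} ∩→ {T}; cost 0
[col 3] GIPS: children GIS:{T}, P:{A} ∪→ {A,T}; cost 1
[col 4] GS: children G:{A}, S:{A} ∩→ {A}; cost 0
[col 4] GIS: children GS:{A}, I:{C} ∪→ {A,C}; cost 1
[col 4] GIPS: children GIS:{A,C}, P:{G} ∪→ {A,C,G}; cost 1
[col 5] GS: children G:{A}, S:{T} ∪→ {A,T}; cost 1
[col 5] GIS: children GS:{A,T}, I:{G} ∪→ {A,G,T}; cost 1
[col 5] GIPS: children GIS:{A,G,T}, P:{A} ∩→ {A}; cost 0
[col 6] GS: children G:{A}, S:{G} ∪→ {A,G}; cost 1
[col 6] GIS: children GS:{A,G}, I:{A} ∩→ {A}; cost 0
[col 6] GIPS: children GIS:{A}, P:{T} ∪→ {A,T}; cost 1
[col 7] GS: children G:{G}, S:{C} ∪→ {C,G}; cost 1
[col 7] GIS: children GS:{C,G}, I:{G} ∩→ {G}; cost 0
[col 7] GIPS: children GIS:{G}, P:{A} ∪→ {A,G}; cost 1
per-site changes: [2, 2, 2, 2, 2, 2, 2, 2]; total = 16

2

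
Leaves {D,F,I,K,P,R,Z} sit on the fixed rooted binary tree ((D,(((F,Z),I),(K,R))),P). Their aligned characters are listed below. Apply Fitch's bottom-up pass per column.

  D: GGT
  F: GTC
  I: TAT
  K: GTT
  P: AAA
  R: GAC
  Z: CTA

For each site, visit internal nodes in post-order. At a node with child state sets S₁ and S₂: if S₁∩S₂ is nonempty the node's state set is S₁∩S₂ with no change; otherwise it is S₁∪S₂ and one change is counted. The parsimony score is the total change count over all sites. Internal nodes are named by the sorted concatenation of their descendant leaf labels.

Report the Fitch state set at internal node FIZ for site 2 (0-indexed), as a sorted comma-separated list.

FZ@0: {G} ∪ {C} = {C,G} (union, +1)
FIZ@0: {C,G} ∪ {T} = {C,G,T} (union, +1)
KR@0: {G} ∩ {G} = {G} (intersection, +0)
FIKRZ@0: {C,G,T} ∩ {G} = {G} (intersection, +0)
DFIKRZ@0: {G} ∩ {G} = {G} (intersection, +0)
DFIKPRZ@0: {G} ∪ {A} = {A,G} (union, +1)
FZ@1: {T} ∩ {T} = {T} (intersection, +0)
FIZ@1: {T} ∪ {A} = {A,T} (union, +1)
KR@1: {T} ∪ {A} = {A,T} (union, +1)
FIKRZ@1: {A,T} ∩ {A,T} = {A,T} (intersection, +0)
DFIKRZ@1: {G} ∪ {A,T} = {A,G,T} (union, +1)
DFIKPRZ@1: {A,G,T} ∩ {A} = {A} (intersection, +0)
FZ@2: {C} ∪ {A} = {A,C} (union, +1)
FIZ@2: {A,C} ∪ {T} = {A,C,T} (union, +1)
KR@2: {T} ∪ {C} = {C,T} (union, +1)
FIKRZ@2: {A,C,T} ∩ {C,T} = {C,T} (intersection, +0)
DFIKRZ@2: {T} ∩ {C,T} = {T} (intersection, +0)
DFIKPRZ@2: {T} ∪ {A} = {A,T} (union, +1)
per-site changes: [3, 3, 4]; total = 10

A,C,T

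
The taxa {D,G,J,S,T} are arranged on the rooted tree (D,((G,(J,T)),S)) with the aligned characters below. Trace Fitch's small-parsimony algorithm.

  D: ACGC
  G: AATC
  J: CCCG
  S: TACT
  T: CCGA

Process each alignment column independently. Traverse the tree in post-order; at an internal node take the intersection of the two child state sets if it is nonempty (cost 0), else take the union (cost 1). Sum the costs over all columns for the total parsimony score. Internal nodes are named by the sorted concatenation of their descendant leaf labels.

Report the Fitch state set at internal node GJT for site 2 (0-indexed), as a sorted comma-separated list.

C,G,T

JT@0: {C} ∩ {C} = {C} (intersection, +0)
GJT@0: {A} ∪ {C} = {A,C} (union, +1)
GJST@0: {A,C} ∪ {T} = {A,C,T} (union, +1)
DGJST@0: {A} ∩ {A,C,T} = {A} (intersection, +0)
JT@1: {C} ∩ {C} = {C} (intersection, +0)
GJT@1: {A} ∪ {C} = {A,C} (union, +1)
GJST@1: {A,C} ∩ {A} = {A} (intersection, +0)
DGJST@1: {C} ∪ {A} = {A,C} (union, +1)
JT@2: {C} ∪ {G} = {C,G} (union, +1)
GJT@2: {T} ∪ {C,G} = {C,G,T} (union, +1)
GJST@2: {C,G,T} ∩ {C} = {C} (intersection, +0)
DGJST@2: {G} ∪ {C} = {C,G} (union, +1)
JT@3: {G} ∪ {A} = {A,G} (union, +1)
GJT@3: {C} ∪ {A,G} = {A,C,G} (union, +1)
GJST@3: {A,C,G} ∪ {T} = {A,C,G,T} (union, +1)
DGJST@3: {C} ∩ {A,C,G,T} = {C} (intersection, +0)
per-site changes: [2, 2, 3, 3]; total = 10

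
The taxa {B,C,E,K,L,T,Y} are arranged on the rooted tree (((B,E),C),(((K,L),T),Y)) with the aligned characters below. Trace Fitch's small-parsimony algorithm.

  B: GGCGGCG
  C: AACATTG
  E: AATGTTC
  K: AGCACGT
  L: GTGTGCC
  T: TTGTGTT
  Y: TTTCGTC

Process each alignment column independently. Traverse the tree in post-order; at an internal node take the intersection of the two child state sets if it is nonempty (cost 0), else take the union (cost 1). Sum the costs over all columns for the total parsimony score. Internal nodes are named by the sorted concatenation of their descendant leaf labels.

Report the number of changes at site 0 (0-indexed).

[col 0] BE: children B:{G}, E:{A} ∪→ {A,G}; cost 1
[col 0] BCE: children BE:{A,G}, C:{A} ∩→ {A}; cost 0
[col 0] KL: children K:{A}, L:{G} ∪→ {A,G}; cost 1
[col 0] KLT: children KL:{A,G}, T:{T} ∪→ {A,G,T}; cost 1
[col 0] KLTY: children KLT:{A,G,T}, Y:{T} ∩→ {T}; cost 0
[col 0] BCEKLTY: children BCE:{A}, KLTY:{T} ∪→ {A,T}; cost 1
[col 1] BE: children B:{G}, E:{A} ∪→ {A,G}; cost 1
[col 1] BCE: children BE:{A,G}, C:{A} ∩→ {A}; cost 0
[col 1] KL: children K:{G}, L:{T} ∪→ {G,T}; cost 1
[col 1] KLT: children KL:{G,T}, T:{T} ∩→ {T}; cost 0
[col 1] KLTY: children KLT:{T}, Y:{T} ∩→ {T}; cost 0
[col 1] BCEKLTY: children BCE:{A}, KLTY:{T} ∪→ {A,T}; cost 1
[col 2] BE: children B:{C}, E:{T} ∪→ {C,T}; cost 1
[col 2] BCE: children BE:{C,T}, C:{C} ∩→ {C}; cost 0
[col 2] KL: children K:{C}, L:{G} ∪→ {C,G}; cost 1
[col 2] KLT: children KL:{C,G}, T:{G} ∩→ {G}; cost 0
[col 2] KLTY: children KLT:{G}, Y:{T} ∪→ {G,T}; cost 1
[col 2] BCEKLTY: children BCE:{C}, KLTY:{G,T} ∪→ {C,G,T}; cost 1
[col 3] BE: children B:{G}, E:{G} ∩→ {G}; cost 0
[col 3] BCE: children BE:{G}, C:{A} ∪→ {A,G}; cost 1
[col 3] KL: children K:{A}, L:{T} ∪→ {A,T}; cost 1
[col 3] KLT: children KL:{A,T}, T:{T} ∩→ {T}; cost 0
[col 3] KLTY: children KLT:{T}, Y:{C} ∪→ {C,T}; cost 1
[col 3] BCEKLTY: children BCE:{A,G}, KLTY:{C,T} ∪→ {A,C,G,T}; cost 1
[col 4] BE: children B:{G}, E:{T} ∪→ {G,T}; cost 1
[col 4] BCE: children BE:{G,T}, C:{T} ∩→ {T}; cost 0
[col 4] KL: children K:{C}, L:{G} ∪→ {C,G}; cost 1
[col 4] KLT: children KL:{C,G}, T:{G} ∩→ {G}; cost 0
[col 4] KLTY: children KLT:{G}, Y:{G} ∩→ {G}; cost 0
[col 4] BCEKLTY: children BCE:{T}, KLTY:{G} ∪→ {G,T}; cost 1
[col 5] BE: children B:{C}, E:{T} ∪→ {C,T}; cost 1
[col 5] BCE: children BE:{C,T}, C:{T} ∩→ {T}; cost 0
[col 5] KL: children K:{G}, L:{C} ∪→ {C,G}; cost 1
[col 5] KLT: children KL:{C,G}, T:{T} ∪→ {C,G,T}; cost 1
[col 5] KLTY: children KLT:{C,G,T}, Y:{T} ∩→ {T}; cost 0
[col 5] BCEKLTY: children BCE:{T}, KLTY:{T} ∩→ {T}; cost 0
[col 6] BE: children B:{G}, E:{C} ∪→ {C,G}; cost 1
[col 6] BCE: children BE:{C,G}, C:{G} ∩→ {G}; cost 0
[col 6] KL: children K:{T}, L:{C} ∪→ {C,T}; cost 1
[col 6] KLT: children KL:{C,T}, T:{T} ∩→ {T}; cost 0
[col 6] KLTY: children KLT:{T}, Y:{C} ∪→ {C,T}; cost 1
[col 6] BCEKLTY: children BCE:{G}, KLTY:{C,T} ∪→ {C,G,T}; cost 1
per-site changes: [4, 3, 4, 4, 3, 3, 4]; total = 25

4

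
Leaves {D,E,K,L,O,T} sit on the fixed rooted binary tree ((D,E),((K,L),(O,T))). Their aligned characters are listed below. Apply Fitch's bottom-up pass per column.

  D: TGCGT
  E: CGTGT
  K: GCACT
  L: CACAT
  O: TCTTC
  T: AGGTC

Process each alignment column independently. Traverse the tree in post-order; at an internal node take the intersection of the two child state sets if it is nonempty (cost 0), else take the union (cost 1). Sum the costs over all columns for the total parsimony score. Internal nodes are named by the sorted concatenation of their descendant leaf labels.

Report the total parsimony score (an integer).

[col 0] DE: children D:{T}, E:{C} ∪→ {C,T}; cost 1
[col 0] KL: children K:{G}, L:{C} ∪→ {C,G}; cost 1
[col 0] OT: children O:{T}, T:{A} ∪→ {A,T}; cost 1
[col 0] KLOT: children KL:{C,G}, OT:{A,T} ∪→ {A,C,G,T}; cost 1
[col 0] DEKLOT: children DE:{C,T}, KLOT:{A,C,G,T} ∩→ {C,T}; cost 0
[col 1] DE: children D:{G}, E:{G} ∩→ {G}; cost 0
[col 1] KL: children K:{C}, L:{A} ∪→ {A,C}; cost 1
[col 1] OT: children O:{C}, T:{G} ∪→ {C,G}; cost 1
[col 1] KLOT: children KL:{A,C}, OT:{C,G} ∩→ {C}; cost 0
[col 1] DEKLOT: children DE:{G}, KLOT:{C} ∪→ {C,G}; cost 1
[col 2] DE: children D:{C}, E:{T} ∪→ {C,T}; cost 1
[col 2] KL: children K:{A}, L:{C} ∪→ {A,C}; cost 1
[col 2] OT: children O:{T}, T:{G} ∪→ {G,T}; cost 1
[col 2] KLOT: children KL:{A,C}, OT:{G,T} ∪→ {A,C,G,T}; cost 1
[col 2] DEKLOT: children DE:{C,T}, KLOT:{A,C,G,T} ∩→ {C,T}; cost 0
[col 3] DE: children D:{G}, E:{G} ∩→ {G}; cost 0
[col 3] KL: children K:{C}, L:{A} ∪→ {A,C}; cost 1
[col 3] OT: children O:{T}, T:{T} ∩→ {T}; cost 0
[col 3] KLOT: children KL:{A,C}, OT:{T} ∪→ {A,C,T}; cost 1
[col 3] DEKLOT: children DE:{G}, KLOT:{A,C,T} ∪→ {A,C,G,T}; cost 1
[col 4] DE: children D:{T}, E:{T} ∩→ {T}; cost 0
[col 4] KL: children K:{T}, L:{T} ∩→ {T}; cost 0
[col 4] OT: children O:{C}, T:{C} ∩→ {C}; cost 0
[col 4] KLOT: children KL:{T}, OT:{C} ∪→ {C,T}; cost 1
[col 4] DEKLOT: children DE:{T}, KLOT:{C,T} ∩→ {T}; cost 0
per-site changes: [4, 3, 4, 3, 1]; total = 15

15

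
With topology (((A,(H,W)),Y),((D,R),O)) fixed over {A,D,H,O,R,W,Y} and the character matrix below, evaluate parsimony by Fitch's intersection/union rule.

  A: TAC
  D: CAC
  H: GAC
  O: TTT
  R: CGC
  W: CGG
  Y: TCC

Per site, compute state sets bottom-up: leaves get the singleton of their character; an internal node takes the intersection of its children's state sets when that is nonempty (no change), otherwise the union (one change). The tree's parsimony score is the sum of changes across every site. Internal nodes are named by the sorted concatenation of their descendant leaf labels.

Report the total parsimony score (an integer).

9

site 0, node HW: H={G} ∪ W={C} → {C,G} (+1)
site 0, node AHW: A={T} ∪ HW={C,G} → {C,G,T} (+1)
site 0, node AHWY: AHW={C,G,T} ∩ Y={T} → {T} (+0)
site 0, node DR: D={C} ∩ R={C} → {C} (+0)
site 0, node DOR: DR={C} ∪ O={T} → {C,T} (+1)
site 0, node ADHORWY: AHWY={T} ∩ DOR={C,T} → {T} (+0)
site 1, node HW: H={A} ∪ W={G} → {A,G} (+1)
site 1, node AHW: A={A} ∩ HW={A,G} → {A} (+0)
site 1, node AHWY: AHW={A} ∪ Y={C} → {A,C} (+1)
site 1, node DR: D={A} ∪ R={G} → {A,G} (+1)
site 1, node DOR: DR={A,G} ∪ O={T} → {A,G,T} (+1)
site 1, node ADHORWY: AHWY={A,C} ∩ DOR={A,G,T} → {A} (+0)
site 2, node HW: H={C} ∪ W={G} → {C,G} (+1)
site 2, node AHW: A={C} ∩ HW={C,G} → {C} (+0)
site 2, node AHWY: AHW={C} ∩ Y={C} → {C} (+0)
site 2, node DR: D={C} ∩ R={C} → {C} (+0)
site 2, node DOR: DR={C} ∪ O={T} → {C,T} (+1)
site 2, node ADHORWY: AHWY={C} ∩ DOR={C,T} → {C} (+0)
per-site changes: [3, 4, 2]; total = 9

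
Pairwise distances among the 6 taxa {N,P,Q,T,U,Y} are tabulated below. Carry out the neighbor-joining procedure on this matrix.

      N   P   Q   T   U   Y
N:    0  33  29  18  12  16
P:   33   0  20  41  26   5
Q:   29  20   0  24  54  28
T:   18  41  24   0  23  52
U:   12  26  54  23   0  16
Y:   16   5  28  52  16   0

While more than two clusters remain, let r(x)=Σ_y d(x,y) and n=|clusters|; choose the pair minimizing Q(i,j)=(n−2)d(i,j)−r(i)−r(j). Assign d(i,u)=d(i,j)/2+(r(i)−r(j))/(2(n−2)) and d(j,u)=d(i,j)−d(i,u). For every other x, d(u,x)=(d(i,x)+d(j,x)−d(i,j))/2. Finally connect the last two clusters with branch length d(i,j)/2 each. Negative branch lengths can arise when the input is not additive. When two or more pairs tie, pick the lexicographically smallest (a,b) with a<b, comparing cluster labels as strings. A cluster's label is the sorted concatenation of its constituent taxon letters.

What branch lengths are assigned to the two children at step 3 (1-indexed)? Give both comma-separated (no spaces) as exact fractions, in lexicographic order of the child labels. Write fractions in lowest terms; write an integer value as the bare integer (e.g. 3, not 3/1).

33/16,159/16

1. join P+Y (d=5, Q=-222) ⇒ PY; edges |P|=7/2, |Y|=3/2
  updated: d(N,PY)=22, d(PY,Q)=43/2, d(PY,T)=44, d(PY,U)=37/2
2. join PY+Q (d=43/2, Q=-170) ⇒ PQY; edges |PY|=7, |Q|=29/2
  updated: d(N,PQY)=59/4, d(PQY,T)=93/4, d(PQY,U)=51/2
3. join N+U (d=12, Q=-325/4) ⇒ NU; edges |N|=33/16, |U|=159/16
  updated: d(NU,PQY)=113/8, d(NU,T)=29/2
4. join NU+PQY (d=113/8, Q=-415/8) ⇒ NPQUY; edges |NU|=43/16, |PQY|=183/16
  updated: d(NPQUY,T)=189/16
5. join NPQUY+T (d=189/16) ⇒ NPQTUY; edges |NPQUY|=189/32, |T|=189/32
final tree: (((N:33/16,U:159/16):43/16,((P:7/2,Y:3/2):7,Q:29/2):183/16):189/32,T:189/32)
total length: 1031/16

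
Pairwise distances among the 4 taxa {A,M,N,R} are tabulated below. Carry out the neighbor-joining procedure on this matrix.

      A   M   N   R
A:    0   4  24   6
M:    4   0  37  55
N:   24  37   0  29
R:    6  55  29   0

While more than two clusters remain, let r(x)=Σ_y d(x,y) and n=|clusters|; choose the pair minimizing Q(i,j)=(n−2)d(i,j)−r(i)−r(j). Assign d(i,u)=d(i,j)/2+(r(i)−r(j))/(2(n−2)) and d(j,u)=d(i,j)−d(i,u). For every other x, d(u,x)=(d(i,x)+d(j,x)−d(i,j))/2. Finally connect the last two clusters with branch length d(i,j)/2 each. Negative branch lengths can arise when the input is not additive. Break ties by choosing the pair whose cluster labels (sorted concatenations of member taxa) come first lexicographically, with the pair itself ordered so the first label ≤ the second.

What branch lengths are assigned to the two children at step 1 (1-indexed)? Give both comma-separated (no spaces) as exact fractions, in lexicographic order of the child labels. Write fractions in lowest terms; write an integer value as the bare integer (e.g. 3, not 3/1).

1. join A+M (d=4, Q=-122) ⇒ AM; edges |A|=-27/2, |M|=35/2
  updated: d(AM,N)=57/2, d(AM,R)=57/2
2. join AM+N (d=57/2, Q=-86) ⇒ AMN; edges |AM|=14, |N|=29/2
  updated: d(AMN,R)=29/2
3. join AMN+R (d=29/2) ⇒ AMNR; edges |AMN|=29/4, |R|=29/4
final tree: (((A:-27/2,M:35/2):14,N:29/2):29/4,R:29/4)
total length: 47

-27/2,35/2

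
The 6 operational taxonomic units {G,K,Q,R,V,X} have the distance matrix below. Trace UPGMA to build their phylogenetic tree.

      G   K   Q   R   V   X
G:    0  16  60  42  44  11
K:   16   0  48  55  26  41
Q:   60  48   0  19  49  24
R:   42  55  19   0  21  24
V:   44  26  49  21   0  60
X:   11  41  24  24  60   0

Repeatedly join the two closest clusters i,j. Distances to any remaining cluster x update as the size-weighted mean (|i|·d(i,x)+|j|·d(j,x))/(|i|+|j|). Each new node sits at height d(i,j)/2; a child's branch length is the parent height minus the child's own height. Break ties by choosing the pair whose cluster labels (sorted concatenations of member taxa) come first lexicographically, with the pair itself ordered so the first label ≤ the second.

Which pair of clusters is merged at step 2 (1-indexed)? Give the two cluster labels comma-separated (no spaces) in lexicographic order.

Q,R

step 1: merge (G,X) at d=11; branch lengths G→11/2, X→11/2; new cluster GX
  updated: d(GX,K)=57/2, d(GX,Q)=42, d(GX,R)=33, d(GX,V)=52
step 2: merge (Q,R) at d=19; branch lengths Q→19/2, R→19/2; new cluster QR
  updated: d(GX,QR)=75/2, d(K,QR)=103/2, d(QR,V)=35
step 3: merge (K,V) at d=26; branch lengths K→13, V→13; new cluster KV
  updated: d(GX,KV)=161/4, d(KV,QR)=173/4
step 4: merge (GX,QR) at d=75/2; branch lengths GX→53/4, QR→37/4; new cluster GQRX
  updated: d(GQRX,KV)=167/4
step 5: merge (GQRX,KV) at d=167/4; branch lengths GQRX→17/8, KV→63/8; new cluster GKQRVX
final tree: (((G:11/2,X:11/2):53/4,(Q:19/2,R:19/2):37/4):17/8,(K:13,V:13):63/8)
total length: 177/2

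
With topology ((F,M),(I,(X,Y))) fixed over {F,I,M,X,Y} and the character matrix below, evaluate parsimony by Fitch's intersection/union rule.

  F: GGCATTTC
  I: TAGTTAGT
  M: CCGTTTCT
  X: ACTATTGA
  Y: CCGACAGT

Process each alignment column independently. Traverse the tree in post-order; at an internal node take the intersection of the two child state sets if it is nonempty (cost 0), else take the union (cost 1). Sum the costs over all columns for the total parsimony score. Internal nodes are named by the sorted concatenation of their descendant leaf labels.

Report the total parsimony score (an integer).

16

FM@0: {G} ∪ {C} = {C,G} (union, +1)
XY@0: {A} ∪ {C} = {A,C} (union, +1)
IXY@0: {T} ∪ {A,C} = {A,C,T} (union, +1)
FIMXY@0: {C,G} ∩ {A,C,T} = {C} (intersection, +0)
FM@1: {G} ∪ {C} = {C,G} (union, +1)
XY@1: {C} ∩ {C} = {C} (intersection, +0)
IXY@1: {A} ∪ {C} = {A,C} (union, +1)
FIMXY@1: {C,G} ∩ {A,C} = {C} (intersection, +0)
FM@2: {C} ∪ {G} = {C,G} (union, +1)
XY@2: {T} ∪ {G} = {G,T} (union, +1)
IXY@2: {G} ∩ {G,T} = {G} (intersection, +0)
FIMXY@2: {C,G} ∩ {G} = {G} (intersection, +0)
FM@3: {A} ∪ {T} = {A,T} (union, +1)
XY@3: {A} ∩ {A} = {A} (intersection, +0)
IXY@3: {T} ∪ {A} = {A,T} (union, +1)
FIMXY@3: {A,T} ∩ {A,T} = {A,T} (intersection, +0)
FM@4: {T} ∩ {T} = {T} (intersection, +0)
XY@4: {T} ∪ {C} = {C,T} (union, +1)
IXY@4: {T} ∩ {C,T} = {T} (intersection, +0)
FIMXY@4: {T} ∩ {T} = {T} (intersection, +0)
FM@5: {T} ∩ {T} = {T} (intersection, +0)
XY@5: {T} ∪ {A} = {A,T} (union, +1)
IXY@5: {A} ∩ {A,T} = {A} (intersection, +0)
FIMXY@5: {T} ∪ {A} = {A,T} (union, +1)
FM@6: {T} ∪ {C} = {C,T} (union, +1)
XY@6: {G} ∩ {G} = {G} (intersection, +0)
IXY@6: {G} ∩ {G} = {G} (intersection, +0)
FIMXY@6: {C,T} ∪ {G} = {C,G,T} (union, +1)
FM@7: {C} ∪ {T} = {C,T} (union, +1)
XY@7: {A} ∪ {T} = {A,T} (union, +1)
IXY@7: {T} ∩ {A,T} = {T} (intersection, +0)
FIMXY@7: {C,T} ∩ {T} = {T} (intersection, +0)
per-site changes: [3, 2, 2, 2, 1, 2, 2, 2]; total = 16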